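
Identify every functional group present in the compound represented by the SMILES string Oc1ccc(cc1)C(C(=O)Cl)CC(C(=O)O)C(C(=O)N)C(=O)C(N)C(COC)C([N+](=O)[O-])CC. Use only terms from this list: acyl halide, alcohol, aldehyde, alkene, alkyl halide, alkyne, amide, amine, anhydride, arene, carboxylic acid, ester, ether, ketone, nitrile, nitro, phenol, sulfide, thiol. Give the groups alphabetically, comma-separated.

Taking each segment in turn:
  HOC6H4: –OH attached directly to an aromatic ring → phenol (not alcohol); the ring itself is an arene.
  CH(COCl): pendant –C(=O)X: carbonyl C bonded to C and halogen → acyl halide.
  CH(COOH): pendant –COOH: carbonyl C bonded to C and –OH → carboxylic acid.
  CH(CONH2): pendant –CONH2: carbonyl C bonded to C and N → amide.
  CO: –C(=O)– with carbon on both sides → ketone.
  CH(NH2): –NH2 on an sp³ carbon with no adjacent C=O → amine.
  CH(CH2OCH3): pendant –CH2OCH3: C–O–C linkage → ether.
  CH(NO2): –NO2 on an sp³ carbon → nitro (the N=O is not a carbonyl).

acyl halide, amide, amine, arene, carboxylic acid, ether, ketone, nitro, phenol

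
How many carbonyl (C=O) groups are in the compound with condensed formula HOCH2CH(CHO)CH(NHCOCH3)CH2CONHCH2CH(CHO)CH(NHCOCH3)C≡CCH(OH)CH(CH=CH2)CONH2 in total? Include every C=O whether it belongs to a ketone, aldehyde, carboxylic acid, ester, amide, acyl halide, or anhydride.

6

CH(CHO): aldehyde, 1 C=O (running total 1).
CH(NHCOCH3): amide, 1 C=O (running total 2).
CH2CONHCH2: amide, 1 C=O (running total 3).
CH(CHO): aldehyde, 1 C=O (running total 4).
CH(NHCOCH3): amide, 1 C=O (running total 5).
CONH2: amide, 1 C=O (running total 6).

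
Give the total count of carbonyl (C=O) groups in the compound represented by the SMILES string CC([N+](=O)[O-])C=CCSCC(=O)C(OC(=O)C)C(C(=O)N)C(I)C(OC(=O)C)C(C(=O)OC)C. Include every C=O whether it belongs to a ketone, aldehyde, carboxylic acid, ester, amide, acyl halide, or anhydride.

CO: ketone, 1 C=O (running total 1).
CH(OCOCH3): ester, 1 C=O (running total 2).
CH(CONH2): amide, 1 C=O (running total 3).
CH(OCOCH3): ester, 1 C=O (running total 4).
CH(COOCH3): ester, 1 C=O (running total 5).

5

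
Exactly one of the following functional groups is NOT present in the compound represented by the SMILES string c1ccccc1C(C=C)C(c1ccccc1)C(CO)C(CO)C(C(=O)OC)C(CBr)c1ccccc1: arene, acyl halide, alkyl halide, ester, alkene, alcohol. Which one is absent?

acyl halide

ester: present (CH(COOCH3) — pendant –COOCH3: carbonyl C bonded to C and –OCH3 → ester).
alkene: present (CH(CH=CH2) — pendant –CH=CH2: C=C double bond → alkene).
alkyl halide: present (CH(CH2Br) — pendant –CH2X: halogen on sp³ carbon → alkyl halide).
arene: present (C6H5 — C6H5– phenyl ring → arene).
alcohol: present (CH(CH2OH) — pendant –CH2OH on an sp³ backbone C → alcohol).
acyl halide: no segment matches this pattern.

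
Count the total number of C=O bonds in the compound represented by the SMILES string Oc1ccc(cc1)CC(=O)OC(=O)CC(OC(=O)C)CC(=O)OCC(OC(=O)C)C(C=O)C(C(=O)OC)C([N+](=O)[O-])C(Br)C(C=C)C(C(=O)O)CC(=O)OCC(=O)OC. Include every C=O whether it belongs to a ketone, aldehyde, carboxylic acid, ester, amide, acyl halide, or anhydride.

10

CH2CO-O-COCH2: anhydride, 2 C=O (running total 2).
CH(OCOCH3): ester, 1 C=O (running total 3).
CH2COOCH2: ester, 1 C=O (running total 4).
CH(OCOCH3): ester, 1 C=O (running total 5).
CH(CHO): aldehyde, 1 C=O (running total 6).
CH(COOCH3): ester, 1 C=O (running total 7).
CH(COOH): carboxylic acid, 1 C=O (running total 8).
CH2COOCH2: ester, 1 C=O (running total 9).
COOCH3: ester, 1 C=O (running total 10).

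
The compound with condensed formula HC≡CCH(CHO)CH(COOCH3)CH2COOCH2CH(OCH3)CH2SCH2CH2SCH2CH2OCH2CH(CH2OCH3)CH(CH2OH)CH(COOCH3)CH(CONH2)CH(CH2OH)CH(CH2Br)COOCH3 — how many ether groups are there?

Taking each segment in turn:
  HC≡C: C≡C triple bond → alkyne.
  CH(CHO): pendant –CHO: carbonyl C bonded to C and H → aldehyde.
  CH(COOCH3): pendant –COOCH3: carbonyl C bonded to C and –OCH3 → ester.
  CH2COOCH2: –C(=O)–O–C with C on the carbonyl side → ester.
  CH(OCH3): pendant –OCH3: C–O–C with sp³ C, no adjacent C=O → ether.
  CH2SCH2: C–S–C linkage → sulfide (thioether).
  CH2SCH2: C–S–C linkage → sulfide (thioether).
  CH2OCH2: C–O–C with sp³ carbons on both sides and no adjacent C=O → ether.
  CH(CH2OCH3): pendant –CH2OCH3: C–O–C linkage → ether.
  CH(CH2OH): pendant –CH2OH on an sp³ backbone C → alcohol.
  CH(COOCH3): pendant –COOCH3: carbonyl C bonded to C and –OCH3 → ester.
  CH(CONH2): pendant –CONH2: carbonyl C bonded to C and N → amide.
  CH(CH2OH): pendant –CH2OH on an sp³ backbone C → alcohol.
  CH(CH2Br): pendant –CH2X: halogen on sp³ carbon → alkyl halide.
  COOCH3: –C(=O)OCH3: carbonyl C bonded to C and to –OCH3 → ester (not ketone + ether).
Ether appears at: CH(OCH3), CH2OCH2, CH(CH2OCH3) → 3.

3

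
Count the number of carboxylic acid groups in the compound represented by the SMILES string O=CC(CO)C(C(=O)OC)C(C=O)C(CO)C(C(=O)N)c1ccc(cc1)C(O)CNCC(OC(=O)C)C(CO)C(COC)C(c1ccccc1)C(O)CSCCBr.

terminal –CHO: carbonyl C bonded to H and C → aldehyde.
pendant –CH2OH on an sp³ backbone C → alcohol.
pendant –COOCH3: carbonyl C bonded to C and –OCH3 → ester.
pendant –CHO: carbonyl C bonded to C and H → aldehyde.
pendant –CH2OH on an sp³ backbone C → alcohol.
pendant –CONH2: carbonyl C bonded to C and N → amide.
para-disubstituted benzene ring → arene.
–OH on an sp³ carbon → alcohol (secondary).
C–N–C with sp³ carbons and no adjacent C=O → amine (secondary).
pendant –OC(=O)CH3: an acyloxy group → ester.
pendant –CH2OH on an sp³ backbone C → alcohol.
pendant –CH2OCH3: C–O–C linkage → ether.
pendant –C6H5: benzene ring → arene.
–OH on an sp³ carbon → alcohol (secondary).
C–S–C linkage → sulfide (thioether).
halogen on an sp³ carbon → alkyl halide.
No segment is a carboxylic acid: OHC is aldehyde, not carboxylic acid; CH(CH2OH) is alcohol, not carboxylic acid; CH(COOCH3) is ester, not carboxylic acid. → 0.

0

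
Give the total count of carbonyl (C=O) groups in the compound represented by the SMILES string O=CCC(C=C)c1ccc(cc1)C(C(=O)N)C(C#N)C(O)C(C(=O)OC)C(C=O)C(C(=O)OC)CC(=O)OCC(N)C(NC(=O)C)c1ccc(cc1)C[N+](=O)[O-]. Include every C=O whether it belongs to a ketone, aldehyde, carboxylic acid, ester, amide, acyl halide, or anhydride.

7

OHC: aldehyde, 1 C=O (running total 1).
CH(CONH2): amide, 1 C=O (running total 2).
CH(COOCH3): ester, 1 C=O (running total 3).
CH(CHO): aldehyde, 1 C=O (running total 4).
CH(COOCH3): ester, 1 C=O (running total 5).
CH2COOCH2: ester, 1 C=O (running total 6).
CH(NHCOCH3): amide, 1 C=O (running total 7).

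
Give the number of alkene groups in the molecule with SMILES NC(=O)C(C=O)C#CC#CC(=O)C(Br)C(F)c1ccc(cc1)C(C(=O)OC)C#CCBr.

–C(=O)NH2: carbonyl C bonded to C and to N → amide (the N is not a separate amine).
pendant –CHO: carbonyl C bonded to C and H → aldehyde.
C≡C triple bond → alkyne.
C≡C triple bond → alkyne.
–C(=O)– with carbon on both sides → ketone.
halogen on an sp³ carbon → alkyl halide.
halogen on an sp³ carbon → alkyl halide.
para-disubstituted benzene ring → arene.
pendant –COOCH3: carbonyl C bonded to C and –OCH3 → ester.
C≡C triple bond → alkyne.
halogen on an sp³ carbon → alkyl halide.
No segment is a alkene: C≡C is alkyne, not alkene; C≡C is alkyne, not alkene; C6H4 is arene, not alkene. → 0.

0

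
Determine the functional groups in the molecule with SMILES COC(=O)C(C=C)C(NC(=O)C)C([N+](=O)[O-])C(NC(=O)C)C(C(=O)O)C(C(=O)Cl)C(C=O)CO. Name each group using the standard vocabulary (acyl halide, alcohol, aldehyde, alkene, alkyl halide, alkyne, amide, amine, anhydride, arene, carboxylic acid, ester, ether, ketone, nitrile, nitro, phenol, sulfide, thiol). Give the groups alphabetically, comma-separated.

Taking each segment in turn:
  CH3OOC: CH3O–C(=O)–: carbonyl C bonded to C and to –OCH3 → ester (not ketone + ether).
  CH(CH=CH2): pendant –CH=CH2: C=C double bond → alkene.
  CH(NHCOCH3): pendant –NHC(=O)CH3: N bonded to a carbonyl → amide (not amine).
  CH(NO2): –NO2 on an sp³ carbon → nitro (the N=O is not a carbonyl).
  CH(NHCOCH3): pendant –NHC(=O)CH3: N bonded to a carbonyl → amide (not amine).
  CH(COOH): pendant –COOH: carbonyl C bonded to C and –OH → carboxylic acid.
  CH(COCl): pendant –C(=O)X: carbonyl C bonded to C and halogen → acyl halide.
  CH(CHO): pendant –CHO: carbonyl C bonded to C and H → aldehyde.
  CH2OH: –OH on an sp³ carbon → alcohol.

acyl halide, alcohol, aldehyde, alkene, amide, carboxylic acid, ester, nitro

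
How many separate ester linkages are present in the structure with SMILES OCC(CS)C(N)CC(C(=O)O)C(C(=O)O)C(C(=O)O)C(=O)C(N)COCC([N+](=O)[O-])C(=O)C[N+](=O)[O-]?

0

Working along the chain:
  HOCH2: HO– on an sp³ carbon → alcohol.
  CH(CH2SH): pendant –CH2SH → thiol.
  CH(NH2): –NH2 on an sp³ carbon with no adjacent C=O → amine.
  CH(COOH): pendant –COOH: carbonyl C bonded to C and –OH → carboxylic acid.
  CH(COOH): pendant –COOH: carbonyl C bonded to C and –OH → carboxylic acid.
  CH(COOH): pendant –COOH: carbonyl C bonded to C and –OH → carboxylic acid.
  CO: –C(=O)– with carbon on both sides → ketone.
  CH(NH2): –NH2 on an sp³ carbon with no adjacent C=O → amine.
  CH2OCH2: C–O–C with sp³ carbons on both sides and no adjacent C=O → ether.
  CH(NO2): –NO2 on an sp³ carbon → nitro (the N=O is not a carbonyl).
  CO: –C(=O)– with carbon on both sides → ketone.
  CH2NO2: –NO2 on carbon → nitro group.
No segment is a ester: CH(COOH) is carboxylic acid, not ester; CH(COOH) is carboxylic acid, not ester; CH(COOH) is carboxylic acid, not ester. → 0.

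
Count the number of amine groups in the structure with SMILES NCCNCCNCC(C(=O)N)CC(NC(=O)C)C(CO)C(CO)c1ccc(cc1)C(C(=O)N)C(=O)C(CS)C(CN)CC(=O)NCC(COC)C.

4

Taking each segment in turn:
  H2NCH2: –NH2 on an sp³ carbon with no adjacent C=O → amine.
  CH2NHCH2: C–N–C with sp³ carbons and no adjacent C=O → amine (secondary).
  CH2NHCH2: C–N–C with sp³ carbons and no adjacent C=O → amine (secondary).
  CH(CONH2): pendant –CONH2: carbonyl C bonded to C and N → amide.
  CH(NHCOCH3): pendant –NHC(=O)CH3: N bonded to a carbonyl → amide (not amine).
  CH(CH2OH): pendant –CH2OH on an sp³ backbone C → alcohol.
  CH(CH2OH): pendant –CH2OH on an sp³ backbone C → alcohol.
  C6H4: para-disubstituted benzene ring → arene.
  CH(CONH2): pendant –CONH2: carbonyl C bonded to C and N → amide.
  CO: –C(=O)– with carbon on both sides → ketone.
  CH(CH2SH): pendant –CH2SH → thiol.
  CH(CH2NH2): pendant –CH2NH2: N on sp³ C, no adjacent C=O → amine.
  CH2CONHCH2: –C(=O)–N– linkage → amide (the N is not an amine).
  CH(CH2OCH3): pendant –CH2OCH3: C–O–C linkage → ether.
Amine appears at: H2NCH2, CH2NHCH2, CH2NHCH2, CH(CH2NH2) → 4.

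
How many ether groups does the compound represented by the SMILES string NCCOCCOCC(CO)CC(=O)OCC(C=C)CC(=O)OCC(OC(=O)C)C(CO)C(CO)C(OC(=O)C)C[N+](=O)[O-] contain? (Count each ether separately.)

2

–NH2 on an sp³ carbon with no adjacent C=O → amine.
C–O–C with sp³ carbons on both sides and no adjacent C=O → ether.
C–O–C with sp³ carbons on both sides and no adjacent C=O → ether.
pendant –CH2OH on an sp³ backbone C → alcohol.
–C(=O)–O–C with C on the carbonyl side → ester.
pendant –CH=CH2: C=C double bond → alkene.
–C(=O)–O–C with C on the carbonyl side → ester.
pendant –OC(=O)CH3: an acyloxy group → ester.
pendant –CH2OH on an sp³ backbone C → alcohol.
pendant –CH2OH on an sp³ backbone C → alcohol.
pendant –OC(=O)CH3: an acyloxy group → ester.
–NO2 on carbon → nitro group.
Ether appears at: CH2OCH2, CH2OCH2 → 2.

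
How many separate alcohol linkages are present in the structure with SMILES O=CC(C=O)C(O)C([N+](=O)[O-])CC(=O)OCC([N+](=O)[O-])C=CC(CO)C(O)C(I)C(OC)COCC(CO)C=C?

4

terminal –CHO: carbonyl C bonded to H and C → aldehyde.
pendant –CHO: carbonyl C bonded to C and H → aldehyde.
–OH on an sp³ carbon → alcohol (secondary).
–NO2 on an sp³ carbon → nitro (the N=O is not a carbonyl).
–C(=O)–O–C with C on the carbonyl side → ester.
–NO2 on an sp³ carbon → nitro (the N=O is not a carbonyl).
C=C double bond → alkene.
pendant –CH2OH on an sp³ backbone C → alcohol.
–OH on an sp³ carbon → alcohol (secondary).
halogen on an sp³ carbon → alkyl halide.
pendant –OCH3: C–O–C with sp³ C, no adjacent C=O → ether.
C–O–C with sp³ carbons on both sides and no adjacent C=O → ether.
pendant –CH2OH on an sp³ backbone C → alcohol.
C=C double bond → alkene.
Alcohol appears at: CH(OH), CH(CH2OH), CH(OH), CH(CH2OH) → 4.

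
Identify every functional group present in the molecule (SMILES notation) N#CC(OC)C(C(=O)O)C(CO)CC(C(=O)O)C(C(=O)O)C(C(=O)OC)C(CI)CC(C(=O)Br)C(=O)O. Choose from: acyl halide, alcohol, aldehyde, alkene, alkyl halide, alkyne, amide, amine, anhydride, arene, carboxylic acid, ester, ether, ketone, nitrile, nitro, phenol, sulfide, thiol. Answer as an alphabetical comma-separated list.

Reading the structure from left to right:
  N≡C: N≡C–: carbon triple-bonded to nitrogen → nitrile.
  CH(OCH3): pendant –OCH3: C–O–C with sp³ C, no adjacent C=O → ether.
  CH(COOH): pendant –COOH: carbonyl C bonded to C and –OH → carboxylic acid.
  CH(CH2OH): pendant –CH2OH on an sp³ backbone C → alcohol.
  CH(COOH): pendant –COOH: carbonyl C bonded to C and –OH → carboxylic acid.
  CH(COOH): pendant –COOH: carbonyl C bonded to C and –OH → carboxylic acid.
  CH(COOCH3): pendant –COOCH3: carbonyl C bonded to C and –OCH3 → ester.
  CH(CH2I): pendant –CH2X: halogen on sp³ carbon → alkyl halide.
  CH(COBr): pendant –C(=O)X: carbonyl C bonded to C and halogen → acyl halide.
  COOH: –COOH: carbonyl C bonded to –OH and C → carboxylic acid (the –OH is not a separate alcohol).

acyl halide, alcohol, alkyl halide, carboxylic acid, ester, ether, nitrile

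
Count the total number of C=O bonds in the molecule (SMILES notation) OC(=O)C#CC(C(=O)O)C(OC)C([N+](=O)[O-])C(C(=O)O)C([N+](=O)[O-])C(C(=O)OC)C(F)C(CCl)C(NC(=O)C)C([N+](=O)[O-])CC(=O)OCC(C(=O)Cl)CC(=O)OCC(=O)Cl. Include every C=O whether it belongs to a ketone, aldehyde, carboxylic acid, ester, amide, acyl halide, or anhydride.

9

HOOC: carboxylic acid, 1 C=O (running total 1).
CH(COOH): carboxylic acid, 1 C=O (running total 2).
CH(COOH): carboxylic acid, 1 C=O (running total 3).
CH(COOCH3): ester, 1 C=O (running total 4).
CH(NHCOCH3): amide, 1 C=O (running total 5).
CH2COOCH2: ester, 1 C=O (running total 6).
CH(COCl): acyl halide, 1 C=O (running total 7).
CH2COOCH2: ester, 1 C=O (running total 8).
COCl: acyl halide, 1 C=O (running total 9).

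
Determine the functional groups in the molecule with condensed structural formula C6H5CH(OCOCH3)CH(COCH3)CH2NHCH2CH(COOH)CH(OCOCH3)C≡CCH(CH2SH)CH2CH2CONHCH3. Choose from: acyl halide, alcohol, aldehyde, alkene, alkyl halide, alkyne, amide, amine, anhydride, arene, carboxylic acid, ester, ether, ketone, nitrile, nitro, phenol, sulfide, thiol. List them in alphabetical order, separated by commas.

alkyne, amide, amine, arene, carboxylic acid, ester, ketone, thiol

C6H5– phenyl ring → arene.
pendant –OC(=O)CH3: an acyloxy group → ester.
pendant –COCH3: carbonyl C bonded to two carbons → ketone.
C–N–C with sp³ carbons and no adjacent C=O → amine (secondary).
pendant –COOH: carbonyl C bonded to C and –OH → carboxylic acid.
pendant –OC(=O)CH3: an acyloxy group → ester.
C≡C triple bond → alkyne.
pendant –CH2SH → thiol.
–C(=O)NHCH3: carbonyl C bonded to C and to N → amide (the N is not an amine).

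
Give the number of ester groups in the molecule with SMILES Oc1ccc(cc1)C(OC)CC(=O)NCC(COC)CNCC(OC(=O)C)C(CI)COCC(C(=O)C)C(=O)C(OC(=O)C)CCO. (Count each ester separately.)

2

–OH attached directly to an aromatic ring → phenol (not alcohol); the ring itself is an arene.
pendant –OCH3: C–O–C with sp³ C, no adjacent C=O → ether.
–C(=O)–N– linkage → amide (the N is not an amine).
pendant –CH2OCH3: C–O–C linkage → ether.
C–N–C with sp³ carbons and no adjacent C=O → amine (secondary).
pendant –OC(=O)CH3: an acyloxy group → ester.
pendant –CH2X: halogen on sp³ carbon → alkyl halide.
C–O–C with sp³ carbons on both sides and no adjacent C=O → ether.
pendant –COCH3: carbonyl C bonded to two carbons → ketone.
–C(=O)– with carbon on both sides → ketone.
pendant –OC(=O)CH3: an acyloxy group → ester.
–OH on an sp³ carbon → alcohol.
Ester appears at: CH(OCOCH3), CH(OCOCH3) → 2.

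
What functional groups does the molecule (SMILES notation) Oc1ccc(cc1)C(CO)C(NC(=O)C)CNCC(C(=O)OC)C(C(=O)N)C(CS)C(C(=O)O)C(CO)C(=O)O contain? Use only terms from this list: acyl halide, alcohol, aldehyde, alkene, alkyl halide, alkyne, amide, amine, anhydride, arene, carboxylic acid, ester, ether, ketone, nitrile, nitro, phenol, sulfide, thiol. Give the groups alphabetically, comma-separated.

alcohol, amide, amine, arene, carboxylic acid, ester, phenol, thiol

–OH attached directly to an aromatic ring → phenol (not alcohol); the ring itself is an arene.
pendant –CH2OH on an sp³ backbone C → alcohol.
pendant –NHC(=O)CH3: N bonded to a carbonyl → amide (not amine).
C–N–C with sp³ carbons and no adjacent C=O → amine (secondary).
pendant –COOCH3: carbonyl C bonded to C and –OCH3 → ester.
pendant –CONH2: carbonyl C bonded to C and N → amide.
pendant –CH2SH → thiol.
pendant –COOH: carbonyl C bonded to C and –OH → carboxylic acid.
pendant –CH2OH on an sp³ backbone C → alcohol.
–COOH: carbonyl C bonded to –OH and C → carboxylic acid (the –OH is not a separate alcohol).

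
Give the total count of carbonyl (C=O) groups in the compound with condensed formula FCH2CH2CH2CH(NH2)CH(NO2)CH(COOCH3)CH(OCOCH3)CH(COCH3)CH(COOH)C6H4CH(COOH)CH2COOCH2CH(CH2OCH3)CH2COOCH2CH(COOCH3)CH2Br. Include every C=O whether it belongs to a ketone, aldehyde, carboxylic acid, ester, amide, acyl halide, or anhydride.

8

CH(COOCH3): ester, 1 C=O (running total 1).
CH(OCOCH3): ester, 1 C=O (running total 2).
CH(COCH3): ketone, 1 C=O (running total 3).
CH(COOH): carboxylic acid, 1 C=O (running total 4).
CH(COOH): carboxylic acid, 1 C=O (running total 5).
CH2COOCH2: ester, 1 C=O (running total 6).
CH2COOCH2: ester, 1 C=O (running total 7).
CH(COOCH3): ester, 1 C=O (running total 8).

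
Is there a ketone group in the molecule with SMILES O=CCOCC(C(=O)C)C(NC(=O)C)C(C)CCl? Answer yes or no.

yes

Taking each segment in turn:
  OHC: terminal –CHO: carbonyl C bonded to H and C → aldehyde.
  CH2OCH2: C–O–C with sp³ carbons on both sides and no adjacent C=O → ether.
  CH(COCH3): pendant –COCH3: carbonyl C bonded to two carbons → ketone.
  CH(NHCOCH3): pendant –NHC(=O)CH3: N bonded to a carbonyl → amide (not amine).
  CH2Cl: halogen on an sp³ carbon → alkyl halide.
The CH(COCH3) segment supplies the ketone: pendant –COCH3: carbonyl C bonded to two carbons → ketone.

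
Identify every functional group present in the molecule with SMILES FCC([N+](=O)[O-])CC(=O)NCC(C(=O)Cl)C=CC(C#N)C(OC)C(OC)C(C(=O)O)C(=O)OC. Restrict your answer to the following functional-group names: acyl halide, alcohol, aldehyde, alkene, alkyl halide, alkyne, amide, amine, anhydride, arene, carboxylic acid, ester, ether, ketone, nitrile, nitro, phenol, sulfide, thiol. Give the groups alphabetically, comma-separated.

halogen on an sp³ carbon → alkyl halide.
–NO2 on an sp³ carbon → nitro (the N=O is not a carbonyl).
–C(=O)–N– linkage → amide (the N is not an amine).
pendant –C(=O)X: carbonyl C bonded to C and halogen → acyl halide.
C=C double bond → alkene.
pendant –C≡N: nitrile.
pendant –OCH3: C–O–C with sp³ C, no adjacent C=O → ether.
pendant –OCH3: C–O–C with sp³ C, no adjacent C=O → ether.
pendant –COOH: carbonyl C bonded to C and –OH → carboxylic acid.
–C(=O)OCH3: carbonyl C bonded to C and to –OCH3 → ester (not ketone + ether).

acyl halide, alkene, alkyl halide, amide, carboxylic acid, ester, ether, nitrile, nitro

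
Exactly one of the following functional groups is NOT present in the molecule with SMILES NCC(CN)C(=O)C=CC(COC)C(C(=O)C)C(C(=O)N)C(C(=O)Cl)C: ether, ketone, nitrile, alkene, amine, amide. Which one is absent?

amide: present (CH(CONH2) — pendant –CONH2: carbonyl C bonded to C and N → amide).
ketone: present (CO — –C(=O)– with carbon on both sides → ketone).
amine: present (H2NCH2 — –NH2 on an sp³ carbon with no adjacent C=O → amine).
ether: present (CH(CH2OCH3) — pendant –CH2OCH3: C–O–C linkage → ether).
alkene: present (CH=CH — C=C double bond → alkene).
nitrile: no segment matches this pattern.

nitrile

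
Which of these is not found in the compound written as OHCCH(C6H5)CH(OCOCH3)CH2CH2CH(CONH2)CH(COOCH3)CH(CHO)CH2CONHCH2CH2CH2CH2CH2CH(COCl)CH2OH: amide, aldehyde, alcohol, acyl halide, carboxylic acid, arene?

carboxylic acid

aldehyde: present (OHC — terminal –CHO: carbonyl C bonded to H and C → aldehyde).
arene: present (CH(C6H5) — pendant –C6H5: benzene ring → arene).
amide: present (CH(CONH2) — pendant –CONH2: carbonyl C bonded to C and N → amide).
alcohol: present (CH2OH — –OH on an sp³ carbon → alcohol).
acyl halide: present (CH(COCl) — pendant –C(=O)X: carbonyl C bonded to C and halogen → acyl halide).
carboxylic acid: absent. In each of CH(OCOCH3) and CH(COOCH3), the acyl oxygen is bonded to carbon (–O–C), not to H, so this is an ester. In each of CH(CONH2) and CH2CONHCH2, the carbonyl is bonded to nitrogen, not to –OH; that is an amide.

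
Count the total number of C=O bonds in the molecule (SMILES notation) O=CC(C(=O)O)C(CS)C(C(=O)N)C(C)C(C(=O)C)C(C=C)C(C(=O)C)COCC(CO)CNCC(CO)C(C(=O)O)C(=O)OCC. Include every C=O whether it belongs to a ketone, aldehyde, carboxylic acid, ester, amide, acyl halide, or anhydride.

OHC: aldehyde, 1 C=O (running total 1).
CH(COOH): carboxylic acid, 1 C=O (running total 2).
CH(CONH2): amide, 1 C=O (running total 3).
CH(COCH3): ketone, 1 C=O (running total 4).
CH(COCH3): ketone, 1 C=O (running total 5).
CH(COOH): carboxylic acid, 1 C=O (running total 6).
COOCH2CH3: ester, 1 C=O (running total 7).

7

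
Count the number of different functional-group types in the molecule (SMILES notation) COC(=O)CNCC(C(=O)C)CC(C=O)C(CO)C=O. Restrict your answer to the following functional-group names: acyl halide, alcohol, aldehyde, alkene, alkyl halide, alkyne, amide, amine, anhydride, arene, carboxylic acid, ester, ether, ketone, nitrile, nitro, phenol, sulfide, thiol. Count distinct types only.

5

Reading the structure from left to right:
  CH3OOC: CH3O–C(=O)–: carbonyl C bonded to C and to –OCH3 → ester (not ketone + ether).
  CH2NHCH2: C–N–C with sp³ carbons and no adjacent C=O → amine (secondary).
  CH(COCH3): pendant –COCH3: carbonyl C bonded to two carbons → ketone.
  CH(CHO): pendant –CHO: carbonyl C bonded to C and H → aldehyde.
  CH(CH2OH): pendant –CH2OH on an sp³ backbone C → alcohol.
  CHO: terminal –CHO: carbonyl C bonded to H and C → aldehyde.
Distinct types present: alcohol, aldehyde, amine, ester, ketone.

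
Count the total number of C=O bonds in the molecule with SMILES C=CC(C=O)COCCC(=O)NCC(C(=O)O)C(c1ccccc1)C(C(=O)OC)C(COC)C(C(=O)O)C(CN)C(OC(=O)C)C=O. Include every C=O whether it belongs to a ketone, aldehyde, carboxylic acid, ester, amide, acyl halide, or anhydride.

7

CH(CHO): aldehyde, 1 C=O (running total 1).
CH2CONHCH2: amide, 1 C=O (running total 2).
CH(COOH): carboxylic acid, 1 C=O (running total 3).
CH(COOCH3): ester, 1 C=O (running total 4).
CH(COOH): carboxylic acid, 1 C=O (running total 5).
CH(OCOCH3): ester, 1 C=O (running total 6).
CHO: aldehyde, 1 C=O (running total 7).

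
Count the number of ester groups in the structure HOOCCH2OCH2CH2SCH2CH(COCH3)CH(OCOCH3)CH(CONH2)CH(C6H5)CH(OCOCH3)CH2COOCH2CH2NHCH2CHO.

Taking each segment in turn:
  HOOC: –COOH: carbonyl C bonded to –OH and C → carboxylic acid (the –OH is not a separate alcohol).
  CH2OCH2: C–O–C with sp³ carbons on both sides and no adjacent C=O → ether.
  CH2SCH2: C–S–C linkage → sulfide (thioether).
  CH(COCH3): pendant –COCH3: carbonyl C bonded to two carbons → ketone.
  CH(OCOCH3): pendant –OC(=O)CH3: an acyloxy group → ester.
  CH(CONH2): pendant –CONH2: carbonyl C bonded to C and N → amide.
  CH(C6H5): pendant –C6H5: benzene ring → arene.
  CH(OCOCH3): pendant –OC(=O)CH3: an acyloxy group → ester.
  CH2COOCH2: –C(=O)–O–C with C on the carbonyl side → ester.
  CH2NHCH2: C–N–C with sp³ carbons and no adjacent C=O → amine (secondary).
  CHO: terminal –CHO: carbonyl C bonded to H and C → aldehyde.
Ester appears at: CH(OCOCH3), CH(OCOCH3), CH2COOCH2 → 3.

3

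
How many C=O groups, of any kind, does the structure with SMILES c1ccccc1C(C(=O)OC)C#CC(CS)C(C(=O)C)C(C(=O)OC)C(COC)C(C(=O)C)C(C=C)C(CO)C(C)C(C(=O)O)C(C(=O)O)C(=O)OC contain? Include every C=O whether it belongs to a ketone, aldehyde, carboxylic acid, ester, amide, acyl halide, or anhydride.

CH(COOCH3): ester, 1 C=O (running total 1).
CH(COCH3): ketone, 1 C=O (running total 2).
CH(COOCH3): ester, 1 C=O (running total 3).
CH(COCH3): ketone, 1 C=O (running total 4).
CH(COOH): carboxylic acid, 1 C=O (running total 5).
CH(COOH): carboxylic acid, 1 C=O (running total 6).
COOCH3: ester, 1 C=O (running total 7).

7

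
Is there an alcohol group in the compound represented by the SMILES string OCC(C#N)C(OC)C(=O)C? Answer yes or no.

yes

HO– on an sp³ carbon → alcohol.
pendant –C≡N: nitrile.
pendant –OCH3: C–O–C with sp³ C, no adjacent C=O → ether.
–C(=O)– with carbon on both sides → ketone.
The HOCH2 segment supplies the alcohol: HO– on an sp³ carbon → alcohol.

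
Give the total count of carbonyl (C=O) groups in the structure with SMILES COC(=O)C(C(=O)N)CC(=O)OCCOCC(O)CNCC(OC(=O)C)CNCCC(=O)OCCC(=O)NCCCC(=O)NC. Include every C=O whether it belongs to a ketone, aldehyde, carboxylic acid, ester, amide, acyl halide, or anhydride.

CH3OOC: ester, 1 C=O (running total 1).
CH(CONH2): amide, 1 C=O (running total 2).
CH2COOCH2: ester, 1 C=O (running total 3).
CH(OCOCH3): ester, 1 C=O (running total 4).
CH2COOCH2: ester, 1 C=O (running total 5).
CH2CONHCH2: amide, 1 C=O (running total 6).
CONHCH3: amide, 1 C=O (running total 7).

7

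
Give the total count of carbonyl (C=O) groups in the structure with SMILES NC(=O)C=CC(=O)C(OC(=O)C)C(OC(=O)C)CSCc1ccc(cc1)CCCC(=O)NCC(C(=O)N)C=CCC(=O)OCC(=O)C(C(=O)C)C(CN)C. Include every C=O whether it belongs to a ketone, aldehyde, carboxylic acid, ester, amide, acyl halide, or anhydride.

9

H2NCO: amide, 1 C=O (running total 1).
CO: ketone, 1 C=O (running total 2).
CH(OCOCH3): ester, 1 C=O (running total 3).
CH(OCOCH3): ester, 1 C=O (running total 4).
CH2CONHCH2: amide, 1 C=O (running total 5).
CH(CONH2): amide, 1 C=O (running total 6).
CH2COOCH2: ester, 1 C=O (running total 7).
CO: ketone, 1 C=O (running total 8).
CH(COCH3): ketone, 1 C=O (running total 9).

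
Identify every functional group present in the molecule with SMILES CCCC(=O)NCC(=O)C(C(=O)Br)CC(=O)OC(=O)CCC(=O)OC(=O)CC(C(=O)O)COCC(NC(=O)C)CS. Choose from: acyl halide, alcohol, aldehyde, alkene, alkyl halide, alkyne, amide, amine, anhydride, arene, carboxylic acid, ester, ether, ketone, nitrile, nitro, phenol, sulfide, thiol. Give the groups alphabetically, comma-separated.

–C(=O)–N– linkage → amide (the N is not an amine).
–C(=O)– with carbon on both sides → ketone.
pendant –C(=O)X: carbonyl C bonded to C and halogen → acyl halide.
two acyl groups sharing one oxygen, –C(=O)–O–C(=O)– → anhydride.
two acyl groups sharing one oxygen, –C(=O)–O–C(=O)– → anhydride.
pendant –COOH: carbonyl C bonded to C and –OH → carboxylic acid.
C–O–C with sp³ carbons on both sides and no adjacent C=O → ether.
pendant –NHC(=O)CH3: N bonded to a carbonyl → amide (not amine).
–SH on an sp³ carbon → thiol.

acyl halide, amide, anhydride, carboxylic acid, ether, ketone, thiol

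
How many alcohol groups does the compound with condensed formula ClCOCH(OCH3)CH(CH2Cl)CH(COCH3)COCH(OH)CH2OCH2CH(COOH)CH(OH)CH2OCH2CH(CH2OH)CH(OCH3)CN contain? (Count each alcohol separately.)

Working along the chain:
  ClCO: –C(=O)Cl: carbonyl C bonded to C and to a halogen → acyl halide (not alkyl halide).
  CH(OCH3): pendant –OCH3: C–O–C with sp³ C, no adjacent C=O → ether.
  CH(CH2Cl): pendant –CH2X: halogen on sp³ carbon → alkyl halide.
  CH(COCH3): pendant –COCH3: carbonyl C bonded to two carbons → ketone.
  CO: –C(=O)– with carbon on both sides → ketone.
  CH(OH): –OH on an sp³ carbon → alcohol (secondary).
  CH2OCH2: C–O–C with sp³ carbons on both sides and no adjacent C=O → ether.
  CH(COOH): pendant –COOH: carbonyl C bonded to C and –OH → carboxylic acid.
  CH(OH): –OH on an sp³ carbon → alcohol (secondary).
  CH2OCH2: C–O–C with sp³ carbons on both sides and no adjacent C=O → ether.
  CH(CH2OH): pendant –CH2OH on an sp³ backbone C → alcohol.
  CH(OCH3): pendant –OCH3: C–O–C with sp³ C, no adjacent C=O → ether.
  CN: –C≡N: carbon triple-bonded to nitrogen → nitrile.
Alcohol appears at: CH(OH), CH(OH), CH(CH2OH) → 3.

3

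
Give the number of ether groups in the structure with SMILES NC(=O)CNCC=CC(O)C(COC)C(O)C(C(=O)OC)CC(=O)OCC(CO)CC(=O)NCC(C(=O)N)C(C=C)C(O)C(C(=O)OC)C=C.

1

Reading the structure from left to right:
  H2NCO: –C(=O)NH2: carbonyl C bonded to C and to N → amide (the N is not a separate amine).
  CH2NHCH2: C–N–C with sp³ carbons and no adjacent C=O → amine (secondary).
  CH=CH: C=C double bond → alkene.
  CH(OH): –OH on an sp³ carbon → alcohol (secondary).
  CH(CH2OCH3): pendant –CH2OCH3: C–O–C linkage → ether.
  CH(OH): –OH on an sp³ carbon → alcohol (secondary).
  CH(COOCH3): pendant –COOCH3: carbonyl C bonded to C and –OCH3 → ester.
  CH2COOCH2: –C(=O)–O–C with C on the carbonyl side → ester.
  CH(CH2OH): pendant –CH2OH on an sp³ backbone C → alcohol.
  CH2CONHCH2: –C(=O)–N– linkage → amide (the N is not an amine).
  CH(CONH2): pendant –CONH2: carbonyl C bonded to C and N → amide.
  CH(CH=CH2): pendant –CH=CH2: C=C double bond → alkene.
  CH(OH): –OH on an sp³ carbon → alcohol (secondary).
  CH(COOCH3): pendant –COOCH3: carbonyl C bonded to C and –OCH3 → ester.
  CH=CH2: C=C double bond → alkene.
Ether appears at: CH(CH2OCH3) → 1.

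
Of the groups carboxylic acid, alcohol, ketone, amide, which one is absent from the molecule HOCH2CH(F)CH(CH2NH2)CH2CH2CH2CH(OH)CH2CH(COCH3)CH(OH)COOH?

carboxylic acid: present (COOH — –COOH: carbonyl C bonded to –OH and C → carboxylic acid (the –OH is not a separate alcohol)).
alcohol: present (HOCH2 — HO– on an sp³ carbon → alcohol).
ketone: present (CH(COCH3) — pendant –COCH3: carbonyl C bonded to two carbons → ketone).
amide: no segment matches this pattern.

amide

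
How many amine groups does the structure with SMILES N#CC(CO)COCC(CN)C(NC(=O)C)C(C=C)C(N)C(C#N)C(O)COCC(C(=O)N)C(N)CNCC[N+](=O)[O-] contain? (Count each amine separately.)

4

Reading the structure from left to right:
  N≡C: N≡C–: carbon triple-bonded to nitrogen → nitrile.
  CH(CH2OH): pendant –CH2OH on an sp³ backbone C → alcohol.
  CH2OCH2: C–O–C with sp³ carbons on both sides and no adjacent C=O → ether.
  CH(CH2NH2): pendant –CH2NH2: N on sp³ C, no adjacent C=O → amine.
  CH(NHCOCH3): pendant –NHC(=O)CH3: N bonded to a carbonyl → amide (not amine).
  CH(CH=CH2): pendant –CH=CH2: C=C double bond → alkene.
  CH(NH2): –NH2 on an sp³ carbon with no adjacent C=O → amine.
  CH(CN): pendant –C≡N: nitrile.
  CH(OH): –OH on an sp³ carbon → alcohol (secondary).
  CH2OCH2: C–O–C with sp³ carbons on both sides and no adjacent C=O → ether.
  CH(CONH2): pendant –CONH2: carbonyl C bonded to C and N → amide.
  CH(NH2): –NH2 on an sp³ carbon with no adjacent C=O → amine.
  CH2NHCH2: C–N–C with sp³ carbons and no adjacent C=O → amine (secondary).
  CH2NO2: –NO2 on carbon → nitro group.
Amine appears at: CH(CH2NH2), CH(NH2), CH(NH2), CH2NHCH2 → 4.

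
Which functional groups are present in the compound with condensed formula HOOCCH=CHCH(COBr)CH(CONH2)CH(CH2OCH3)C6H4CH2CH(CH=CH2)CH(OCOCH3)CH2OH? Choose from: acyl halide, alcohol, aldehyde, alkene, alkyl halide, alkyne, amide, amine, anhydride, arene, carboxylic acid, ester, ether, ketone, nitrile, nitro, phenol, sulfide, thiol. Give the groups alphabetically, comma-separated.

Working along the chain:
  HOOC: –COOH: carbonyl C bonded to –OH and C → carboxylic acid (the –OH is not a separate alcohol).
  CH=CH: C=C double bond → alkene.
  CH(COBr): pendant –C(=O)X: carbonyl C bonded to C and halogen → acyl halide.
  CH(CONH2): pendant –CONH2: carbonyl C bonded to C and N → amide.
  CH(CH2OCH3): pendant –CH2OCH3: C–O–C linkage → ether.
  C6H4: para-disubstituted benzene ring → arene.
  CH(CH=CH2): pendant –CH=CH2: C=C double bond → alkene.
  CH(OCOCH3): pendant –OC(=O)CH3: an acyloxy group → ester.
  CH2OH: –OH on an sp³ carbon → alcohol.

acyl halide, alcohol, alkene, amide, arene, carboxylic acid, ester, ether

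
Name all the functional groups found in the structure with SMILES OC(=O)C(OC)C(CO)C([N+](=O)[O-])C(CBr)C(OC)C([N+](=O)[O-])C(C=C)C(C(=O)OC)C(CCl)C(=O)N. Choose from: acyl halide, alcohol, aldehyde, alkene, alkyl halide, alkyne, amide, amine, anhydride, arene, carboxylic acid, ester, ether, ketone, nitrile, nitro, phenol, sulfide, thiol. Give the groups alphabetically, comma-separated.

–COOH: carbonyl C bonded to –OH and C → carboxylic acid (the –OH is not a separate alcohol).
pendant –OCH3: C–O–C with sp³ C, no adjacent C=O → ether.
pendant –CH2OH on an sp³ backbone C → alcohol.
–NO2 on an sp³ carbon → nitro (the N=O is not a carbonyl).
pendant –CH2X: halogen on sp³ carbon → alkyl halide.
pendant –OCH3: C–O–C with sp³ C, no adjacent C=O → ether.
–NO2 on an sp³ carbon → nitro (the N=O is not a carbonyl).
pendant –CH=CH2: C=C double bond → alkene.
pendant –COOCH3: carbonyl C bonded to C and –OCH3 → ester.
pendant –CH2X: halogen on sp³ carbon → alkyl halide.
–C(=O)NH2: carbonyl C bonded to C and to N → amide (the N is not a separate amine).

alcohol, alkene, alkyl halide, amide, carboxylic acid, ester, ether, nitro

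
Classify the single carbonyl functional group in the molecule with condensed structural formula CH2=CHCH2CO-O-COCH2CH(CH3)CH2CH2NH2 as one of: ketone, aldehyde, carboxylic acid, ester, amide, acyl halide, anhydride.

The carbonyl is in the CH2CO-O-COCH2 segment: two acyl groups sharing one oxygen, –C(=O)–O–C(=O)– → anhydride.

anhydride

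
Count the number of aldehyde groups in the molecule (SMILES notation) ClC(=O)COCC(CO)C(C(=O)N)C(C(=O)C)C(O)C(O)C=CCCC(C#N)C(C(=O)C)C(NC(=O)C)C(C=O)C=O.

2

–C(=O)Cl: carbonyl C bonded to C and to a halogen → acyl halide (not alkyl halide).
C–O–C with sp³ carbons on both sides and no adjacent C=O → ether.
pendant –CH2OH on an sp³ backbone C → alcohol.
pendant –CONH2: carbonyl C bonded to C and N → amide.
pendant –COCH3: carbonyl C bonded to two carbons → ketone.
–OH on an sp³ carbon → alcohol (secondary).
–OH on an sp³ carbon → alcohol (secondary).
C=C double bond → alkene.
pendant –C≡N: nitrile.
pendant –COCH3: carbonyl C bonded to two carbons → ketone.
pendant –NHC(=O)CH3: N bonded to a carbonyl → amide (not amine).
pendant –CHO: carbonyl C bonded to C and H → aldehyde.
terminal –CHO: carbonyl C bonded to H and C → aldehyde.
Aldehyde appears at: CH(CHO), CHO → 2.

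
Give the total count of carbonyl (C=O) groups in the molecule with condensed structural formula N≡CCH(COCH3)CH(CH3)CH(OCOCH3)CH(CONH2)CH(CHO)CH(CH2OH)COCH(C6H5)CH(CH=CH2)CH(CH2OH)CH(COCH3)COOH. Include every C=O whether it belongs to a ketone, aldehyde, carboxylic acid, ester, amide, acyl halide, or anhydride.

7

CH(COCH3): ketone, 1 C=O (running total 1).
CH(OCOCH3): ester, 1 C=O (running total 2).
CH(CONH2): amide, 1 C=O (running total 3).
CH(CHO): aldehyde, 1 C=O (running total 4).
CO: ketone, 1 C=O (running total 5).
CH(COCH3): ketone, 1 C=O (running total 6).
COOH: carboxylic acid, 1 C=O (running total 7).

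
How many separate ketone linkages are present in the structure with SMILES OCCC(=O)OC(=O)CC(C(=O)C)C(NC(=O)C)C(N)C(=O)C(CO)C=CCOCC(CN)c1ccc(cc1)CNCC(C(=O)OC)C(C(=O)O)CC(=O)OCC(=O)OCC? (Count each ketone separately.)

2

Taking each segment in turn:
  HOCH2: HO– on an sp³ carbon → alcohol.
  CH2CO-O-COCH2: two acyl groups sharing one oxygen, –C(=O)–O–C(=O)– → anhydride.
  CH(COCH3): pendant –COCH3: carbonyl C bonded to two carbons → ketone.
  CH(NHCOCH3): pendant –NHC(=O)CH3: N bonded to a carbonyl → amide (not amine).
  CH(NH2): –NH2 on an sp³ carbon with no adjacent C=O → amine.
  CO: –C(=O)– with carbon on both sides → ketone.
  CH(CH2OH): pendant –CH2OH on an sp³ backbone C → alcohol.
  CH=CH: C=C double bond → alkene.
  CH2OCH2: C–O–C with sp³ carbons on both sides and no adjacent C=O → ether.
  CH(CH2NH2): pendant –CH2NH2: N on sp³ C, no adjacent C=O → amine.
  C6H4: para-disubstituted benzene ring → arene.
  CH2NHCH2: C–N–C with sp³ carbons and no adjacent C=O → amine (secondary).
  CH(COOCH3): pendant –COOCH3: carbonyl C bonded to C and –OCH3 → ester.
  CH(COOH): pendant –COOH: carbonyl C bonded to C and –OH → carboxylic acid.
  CH2COOCH2: –C(=O)–O–C with C on the carbonyl side → ester.
  COOCH2CH3: –C(=O)OCH2CH3: carbonyl C bonded to C and to –OEt → ester.
Ketone appears at: CH(COCH3), CO → 2.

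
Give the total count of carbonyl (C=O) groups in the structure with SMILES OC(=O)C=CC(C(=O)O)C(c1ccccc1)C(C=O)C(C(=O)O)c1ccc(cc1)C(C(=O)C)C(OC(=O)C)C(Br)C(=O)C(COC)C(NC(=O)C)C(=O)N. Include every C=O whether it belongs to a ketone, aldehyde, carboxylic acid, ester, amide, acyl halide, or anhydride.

HOOC: carboxylic acid, 1 C=O (running total 1).
CH(COOH): carboxylic acid, 1 C=O (running total 2).
CH(CHO): aldehyde, 1 C=O (running total 3).
CH(COOH): carboxylic acid, 1 C=O (running total 4).
CH(COCH3): ketone, 1 C=O (running total 5).
CH(OCOCH3): ester, 1 C=O (running total 6).
CO: ketone, 1 C=O (running total 7).
CH(NHCOCH3): amide, 1 C=O (running total 8).
CONH2: amide, 1 C=O (running total 9).

9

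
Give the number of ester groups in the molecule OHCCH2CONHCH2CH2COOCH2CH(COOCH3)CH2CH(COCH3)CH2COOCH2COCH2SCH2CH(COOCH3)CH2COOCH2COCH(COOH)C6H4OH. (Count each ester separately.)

5

Working along the chain:
  OHC: terminal –CHO: carbonyl C bonded to H and C → aldehyde.
  CH2CONHCH2: –C(=O)–N– linkage → amide (the N is not an amine).
  CH2COOCH2: –C(=O)–O–C with C on the carbonyl side → ester.
  CH(COOCH3): pendant –COOCH3: carbonyl C bonded to C and –OCH3 → ester.
  CH(COCH3): pendant –COCH3: carbonyl C bonded to two carbons → ketone.
  CH2COOCH2: –C(=O)–O–C with C on the carbonyl side → ester.
  CO: –C(=O)– with carbon on both sides → ketone.
  CH2SCH2: C–S–C linkage → sulfide (thioether).
  CH(COOCH3): pendant –COOCH3: carbonyl C bonded to C and –OCH3 → ester.
  CH2COOCH2: –C(=O)–O–C with C on the carbonyl side → ester.
  CO: –C(=O)– with carbon on both sides → ketone.
  CH(COOH): pendant –COOH: carbonyl C bonded to C and –OH → carboxylic acid.
  C6H4OH: –OH attached directly to an aromatic ring → phenol (not alcohol); the ring itself is an arene.
Ester appears at: CH2COOCH2, CH(COOCH3), CH2COOCH2, CH(COOCH3), CH2COOCH2 → 5.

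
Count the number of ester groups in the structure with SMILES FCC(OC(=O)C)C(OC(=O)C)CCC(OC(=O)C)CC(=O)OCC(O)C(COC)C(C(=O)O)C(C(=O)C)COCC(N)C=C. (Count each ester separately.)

halogen on an sp³ carbon → alkyl halide.
pendant –OC(=O)CH3: an acyloxy group → ester.
pendant –OC(=O)CH3: an acyloxy group → ester.
pendant –OC(=O)CH3: an acyloxy group → ester.
–C(=O)–O–C with C on the carbonyl side → ester.
–OH on an sp³ carbon → alcohol (secondary).
pendant –CH2OCH3: C–O–C linkage → ether.
pendant –COOH: carbonyl C bonded to C and –OH → carboxylic acid.
pendant –COCH3: carbonyl C bonded to two carbons → ketone.
C–O–C with sp³ carbons on both sides and no adjacent C=O → ether.
–NH2 on an sp³ carbon with no adjacent C=O → amine.
C=C double bond → alkene.
Ester appears at: CH(OCOCH3), CH(OCOCH3), CH(OCOCH3), CH2COOCH2 → 4.

4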